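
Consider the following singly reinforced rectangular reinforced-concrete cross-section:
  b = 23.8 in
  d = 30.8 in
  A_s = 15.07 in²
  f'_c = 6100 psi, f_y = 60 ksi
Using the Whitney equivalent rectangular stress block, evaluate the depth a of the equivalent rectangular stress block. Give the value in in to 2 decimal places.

T = A_s f_y = 15.07 × 60 = 904.2 kips.
a = T/(0.85 f'_c b) = 904.2/(0.85 × 6.1 × 23.8) = 7.33 in.

a ≈ 7.33 in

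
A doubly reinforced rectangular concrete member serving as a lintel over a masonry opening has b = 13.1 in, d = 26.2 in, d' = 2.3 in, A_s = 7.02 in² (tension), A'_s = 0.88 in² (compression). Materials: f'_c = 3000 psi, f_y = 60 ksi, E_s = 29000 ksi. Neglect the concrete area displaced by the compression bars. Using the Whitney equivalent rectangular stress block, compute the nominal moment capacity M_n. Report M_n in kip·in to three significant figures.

Assume both steels yield.
a = (A_s − A'_s) f_y/(0.85 f'_c b) = (7.02 − 0.88) × 60/(0.85 × 3 × 13.1) = 11.028 in.
c = a/β₁ = 11.028/0.85 = 12.974 in; ε'_s = 0.003(c − d')/c = 0.0025 ≥ ε_y = 0.0021, so the compression steel yields.
M_n = (A_s − A'_s) f_y (d − a/2) + A'_s f_y (d − d') = 368.4 × (26.2 − 5.514) + 52.8 × (26.2 − 2.3) = 7620.7 + 1261.9 = 8882.6 kip·in.

M_n ≈ 8880 kip·in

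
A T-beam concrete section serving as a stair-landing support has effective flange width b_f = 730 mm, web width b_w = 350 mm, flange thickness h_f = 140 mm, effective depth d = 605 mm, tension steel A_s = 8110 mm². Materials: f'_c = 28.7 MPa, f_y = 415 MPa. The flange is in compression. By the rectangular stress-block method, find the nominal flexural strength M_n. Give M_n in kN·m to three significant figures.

M_n ≈ 1690 kN·m

Tension: T = A_s f_y = 8110 × 415 = 3365650 N.
Try a within the flange: a = T/(0.85 f'_c b_f) = 3365650/(0.85 × 28.7 × 730) = 188.99 mm.
a = 188.99 > h_f = 140 mm: the block extends into the web. Split into flange-overhang and web parts.
C_f = 0.85 f'_c (b_f − b_w) h_f = 0.85 × 28.7 × (730 − 350) × 140 = 1297814 N.
Remaining web compression depth: a_w = (T − C_f)/(0.85 f'_c b_w) = (3365650 − 1297814)/(0.85 × 28.7 × 350) = 242.18 mm.
M_n = C_f(d − h_f/2) + (T − C_f)(d − a_w/2) = 1297814 × (605 − 70) + 2067836 × (605 − 121.09) = 694.33 + 1000.65 = 1694.98 × 10⁶ N·mm.
M_n = 1694.98 kN·m.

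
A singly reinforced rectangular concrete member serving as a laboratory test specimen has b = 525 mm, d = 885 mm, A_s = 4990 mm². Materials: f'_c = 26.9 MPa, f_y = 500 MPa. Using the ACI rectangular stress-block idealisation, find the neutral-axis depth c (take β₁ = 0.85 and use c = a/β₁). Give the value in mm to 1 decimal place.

T = A_s f_y = 4990 × 500 = 2495000 N = 2495 kN.
Setting C = 0.85 f'_c a b equal to T: a = 2495000/(0.85 × 26.9 × 525) = 207.845 mm.
With β₁ = 0.85, c = a/β₁ = 207.845/0.85 = 244.5 mm.

c ≈ 244.5 mm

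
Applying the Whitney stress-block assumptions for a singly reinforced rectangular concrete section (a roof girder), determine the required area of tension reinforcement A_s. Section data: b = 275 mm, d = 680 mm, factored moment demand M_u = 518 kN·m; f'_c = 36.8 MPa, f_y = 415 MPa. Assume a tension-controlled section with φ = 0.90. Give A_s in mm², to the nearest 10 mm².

A_s ≈ 2210 mm²

M_n = M_u/φ = 518/0.90 = 575.556 kN·m.
With M_n = 0.85 f'_c a b (d − a/2), solve the quadratic for a:
a = d − √(d² − 2M_n/(0.85 f'_c b)) = 680 − √(680² − 2 × 575.556×10⁶/(0.85 × 36.8 × 275)) = 106.78 mm.
A_s = 0.85 f'_c a b / f_y = 0.85 × 36.8 × 106.78 × 275 / 415 = 2213.3 mm².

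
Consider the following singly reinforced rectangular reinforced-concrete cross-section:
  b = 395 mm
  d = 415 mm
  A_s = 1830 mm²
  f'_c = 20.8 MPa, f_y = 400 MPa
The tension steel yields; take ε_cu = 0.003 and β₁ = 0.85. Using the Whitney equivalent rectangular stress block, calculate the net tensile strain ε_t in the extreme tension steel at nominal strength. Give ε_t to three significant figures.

ε_t ≈ 0.00710

a = A_s f_y/(0.85 f'_c b) = 104.82 mm.
β₁ = 0.85, so c = a/β₁ = 104.82/0.85 = 123.32 mm.
From the linear strain diagram with ε_cu = 0.003: ε_t = 0.003 (d − c)/c = 0.003 × (415 − 123.32)/123.32 = 0.00710.
Since ε_t ≥ 0.005, the section is tension-controlled.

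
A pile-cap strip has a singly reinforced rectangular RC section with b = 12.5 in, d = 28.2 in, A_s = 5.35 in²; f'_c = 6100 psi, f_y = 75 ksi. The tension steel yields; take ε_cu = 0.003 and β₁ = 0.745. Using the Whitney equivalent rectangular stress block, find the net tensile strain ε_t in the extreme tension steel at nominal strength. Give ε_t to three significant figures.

ε_t ≈ 0.00718

a = A_s f_y/(0.85 f'_c b) = 6.191 in.
β₁ = 0.745, so c = a/β₁ = 6.191/0.745 = 8.310 in.
From the linear strain diagram with ε_cu = 0.003: ε_t = 0.003 (d − c)/c = 0.003 × (28.2 − 8.310)/8.310 = 0.00718.
Since ε_t ≥ 0.005, the section is tension-controlled.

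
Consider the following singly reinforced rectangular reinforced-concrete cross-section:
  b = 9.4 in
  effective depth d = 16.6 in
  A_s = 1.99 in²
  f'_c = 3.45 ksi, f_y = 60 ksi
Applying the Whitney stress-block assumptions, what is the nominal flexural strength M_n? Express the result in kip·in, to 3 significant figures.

T = A_s f_y = 1.99 × 60 = 119.4 kips.
a = T/(0.85 f'_c b) = 119.4/(0.85 × 3.45 × 9.4) = 4.332 in.
M_n = T(d − a/2) = 119.4 × (16.6 − 2.166) = 1723.4 kip·in.

M_n ≈ 1720 kip·in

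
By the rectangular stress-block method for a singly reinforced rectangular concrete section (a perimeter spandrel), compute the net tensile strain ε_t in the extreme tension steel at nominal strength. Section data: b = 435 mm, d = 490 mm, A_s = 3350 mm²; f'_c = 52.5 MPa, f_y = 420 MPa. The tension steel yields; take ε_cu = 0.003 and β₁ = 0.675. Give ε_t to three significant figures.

ε_t ≈ 0.0107

a = A_s f_y/(0.85 f'_c b) = 72.48 mm.
β₁ = 0.675, so c = a/β₁ = 72.48/0.675 = 107.38 mm.
From the linear strain diagram with ε_cu = 0.003: ε_t = 0.003 (d − c)/c = 0.003 × (490 − 107.38)/107.38 = 0.0107.
Since ε_t ≥ 0.005, the section is tension-controlled.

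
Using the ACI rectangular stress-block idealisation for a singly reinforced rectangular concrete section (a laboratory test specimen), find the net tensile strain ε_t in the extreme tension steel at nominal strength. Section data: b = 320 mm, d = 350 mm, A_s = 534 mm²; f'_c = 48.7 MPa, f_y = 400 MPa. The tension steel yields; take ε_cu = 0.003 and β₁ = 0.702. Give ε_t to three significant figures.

ε_t ≈ 0.0427

a = A_s f_y/(0.85 f'_c b) = 16.13 mm.
β₁ = 0.702, so c = a/β₁ = 16.13/0.702 = 22.98 mm.
From the linear strain diagram with ε_cu = 0.003: ε_t = 0.003 (d − c)/c = 0.003 × (350 − 22.98)/22.98 = 0.0427.
Since ε_t ≥ 0.005, the section is tension-controlled.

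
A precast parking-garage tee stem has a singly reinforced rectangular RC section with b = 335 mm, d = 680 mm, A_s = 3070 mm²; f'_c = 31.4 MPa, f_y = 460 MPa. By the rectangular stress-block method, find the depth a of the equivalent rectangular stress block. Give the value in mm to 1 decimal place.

a ≈ 157.9 mm

T = A_s f_y = 3070 × 460 = 1412200 N = 1412.2 kN.
Setting C = 0.85 f'_c a b equal to T: a = 1412200/(0.85 × 31.4 × 335) = 157.9 mm.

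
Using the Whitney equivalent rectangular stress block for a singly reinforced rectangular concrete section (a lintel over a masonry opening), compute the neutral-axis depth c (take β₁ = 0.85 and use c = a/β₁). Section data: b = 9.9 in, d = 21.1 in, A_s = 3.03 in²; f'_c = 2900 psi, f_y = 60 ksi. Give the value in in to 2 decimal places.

c ≈ 8.76 in

T = A_s f_y = 3.03 × 60 = 181.8 kips.
a = T/(0.85 f'_c b) = 181.8/(0.85 × 2.9 × 9.9) = 7.4498 in.
With β₁ = 0.85, c = a/β₁ = 7.4498/0.85 = 8.76 in.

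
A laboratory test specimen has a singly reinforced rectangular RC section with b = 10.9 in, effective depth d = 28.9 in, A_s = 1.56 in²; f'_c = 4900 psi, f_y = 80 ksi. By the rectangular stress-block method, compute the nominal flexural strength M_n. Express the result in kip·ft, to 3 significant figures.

M_n ≈ 286 kip·ft

T = A_s f_y = 1.56 × 80 = 124.8 kips.
a = T/(0.85 f'_c b) = 124.8/(0.85 × 4.9 × 10.9) = 2.749 in.
M_n = T(d − a/2) = 124.8 × (28.9 − 1.3745) = 3435.2 kip·in = 3435.2/12 = 286.27 kip·ft.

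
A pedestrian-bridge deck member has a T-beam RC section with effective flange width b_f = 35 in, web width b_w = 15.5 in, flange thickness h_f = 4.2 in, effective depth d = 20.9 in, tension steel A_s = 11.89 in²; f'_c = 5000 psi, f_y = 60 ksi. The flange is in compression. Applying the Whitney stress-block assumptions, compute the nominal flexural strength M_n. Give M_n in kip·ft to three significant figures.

M_n ≈ 1100 kip·ft

Tension: T = A_s f_y = 11.89 × 60 = 713.4 kips.
Try a within the flange: a = T/(0.85 f'_c b_f) = 713.4/(0.85 × 5 × 35) = 4.796 in.
a = 4.796 > h_f = 4.2 in: the block extends into the web. Split into flange-overhang and web parts.
C_f = 0.85 f'_c (b_f − b_w) h_f = 0.85 × 5 × (35 − 15.5) × 4.2 = 348.1 kips.
Remaining web compression depth: a_w = (T − C_f)/(0.85 f'_c b_w) = (713.4 − 348.1)/(0.85 × 5 × 15.5) = 5.545 in.
M_n = C_f(d − h_f/2) + (T − C_f)(d − a_w/2) = 348.1 × (20.9 − 2.1) + 365.3 × (20.9 − 2.7725) = 6544.3 + 6622.0 = 13166.3 kip·in.
M_n = 13166.3/12 = 1097.19 kip·ft.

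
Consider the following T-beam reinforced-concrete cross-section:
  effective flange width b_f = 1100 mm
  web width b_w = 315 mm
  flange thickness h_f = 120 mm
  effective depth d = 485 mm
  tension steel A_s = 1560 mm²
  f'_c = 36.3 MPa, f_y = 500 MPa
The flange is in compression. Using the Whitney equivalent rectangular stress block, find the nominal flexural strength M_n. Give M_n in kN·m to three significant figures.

Tension: T = A_s f_y = 1560 × 500 = 780000 N.
Try a within the flange: a = T/(0.85 f'_c b_f) = 780000/(0.85 × 36.3 × 1100) = 22.98 mm.
Since a = 22.98 ≤ h_f = 120 mm, the stress block lies entirely in the flange; analyse as a rectangular beam of width b_f.
M_n = T(d − a/2) = 780000 × (485 − 11.49) = 369.34 × 10⁶ N·mm.
M_n = 369.34 kN·m.

M_n ≈ 369 kN·m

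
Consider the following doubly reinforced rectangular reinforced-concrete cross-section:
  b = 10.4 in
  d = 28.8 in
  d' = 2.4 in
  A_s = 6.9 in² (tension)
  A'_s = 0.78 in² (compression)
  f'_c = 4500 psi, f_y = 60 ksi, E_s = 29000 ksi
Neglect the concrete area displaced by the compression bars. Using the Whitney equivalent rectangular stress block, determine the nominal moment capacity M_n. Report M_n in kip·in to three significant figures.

Assume both steels yield.
a = (A_s − A'_s) f_y/(0.85 f'_c b) = (6.9 − 0.78) × 60/(0.85 × 4.5 × 10.4) = 9.231 in.
c = a/β₁ = 9.231/0.825 = 11.189 in; ε'_s = 0.003(c − d')/c = 0.0024 ≥ ε_y = 0.0021, so the compression steel yields.
M_n = (A_s − A'_s) f_y (d − a/2) + A'_s f_y (d − d') = 367.2 × (28.8 − 4.6155) + 46.8 × (28.8 − 2.4) = 8880.5 + 1235.5 = 10116.0 kip·in.

M_n ≈ 10100 kip·in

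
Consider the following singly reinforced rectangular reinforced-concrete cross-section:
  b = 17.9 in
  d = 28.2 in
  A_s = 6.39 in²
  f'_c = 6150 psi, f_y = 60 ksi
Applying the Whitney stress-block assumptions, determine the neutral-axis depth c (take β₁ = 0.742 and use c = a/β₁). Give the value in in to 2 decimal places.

T = A_s f_y = 6.39 × 60 = 383.4 kips.
a = T/(0.85 f'_c b) = 383.4/(0.85 × 6.15 × 17.9) = 4.0974 in.
With β₁ = 0.742, c = a/β₁ = 4.0974/0.742 = 5.52 in.

c ≈ 5.52 in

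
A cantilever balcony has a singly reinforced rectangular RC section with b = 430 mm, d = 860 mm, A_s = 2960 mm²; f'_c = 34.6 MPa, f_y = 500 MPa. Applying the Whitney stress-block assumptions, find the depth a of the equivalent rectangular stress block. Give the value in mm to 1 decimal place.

a ≈ 117.0 mm

T = A_s f_y = 2960 × 500 = 1480000 N = 1480 kN.
Setting C = 0.85 f'_c a b equal to T: a = 1480000/(0.85 × 34.6 × 430) = 117.0 mm.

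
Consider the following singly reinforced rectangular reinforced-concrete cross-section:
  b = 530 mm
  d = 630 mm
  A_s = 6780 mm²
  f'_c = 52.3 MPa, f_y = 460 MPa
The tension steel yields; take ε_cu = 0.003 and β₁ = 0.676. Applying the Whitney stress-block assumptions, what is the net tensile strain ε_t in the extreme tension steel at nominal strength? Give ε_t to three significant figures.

ε_t ≈ 0.00665

a = A_s f_y/(0.85 f'_c b) = 132.37 mm.
β₁ = 0.676, so c = a/β₁ = 132.37/0.676 = 195.81 mm.
From the linear strain diagram with ε_cu = 0.003: ε_t = 0.003 (d − c)/c = 0.003 × (630 − 195.81)/195.81 = 0.00665.
Since ε_t ≥ 0.005, the section is tension-controlled.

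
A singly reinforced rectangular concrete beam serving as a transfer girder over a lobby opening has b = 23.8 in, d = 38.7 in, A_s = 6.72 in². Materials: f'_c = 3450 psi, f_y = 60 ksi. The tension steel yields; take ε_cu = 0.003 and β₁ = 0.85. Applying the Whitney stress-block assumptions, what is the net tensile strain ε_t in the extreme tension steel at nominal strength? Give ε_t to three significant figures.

a = A_s f_y/(0.85 f'_c b) = 5.777 in.
β₁ = 0.85, so c = a/β₁ = 5.777/0.85 = 6.796 in.
From the linear strain diagram with ε_cu = 0.003: ε_t = 0.003 (d − c)/c = 0.003 × (38.7 − 6.796)/6.796 = 0.0141.
Since ε_t ≥ 0.005, the section is tension-controlled.

ε_t ≈ 0.0141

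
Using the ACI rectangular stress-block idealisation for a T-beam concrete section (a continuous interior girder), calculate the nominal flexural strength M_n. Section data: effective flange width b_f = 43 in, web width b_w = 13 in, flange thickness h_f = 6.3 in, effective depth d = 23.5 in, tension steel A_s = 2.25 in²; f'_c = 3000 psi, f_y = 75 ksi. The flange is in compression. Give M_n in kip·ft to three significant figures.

Tension: T = A_s f_y = 2.25 × 75 = 168.75 kips.
Try a within the flange: a = T/(0.85 f'_c b_f) = 168.75/(0.85 × 3 × 43) = 1.539 in.
Since a = 1.539 ≤ h_f = 6.3 in, the stress block lies entirely in the flange; analyse as a rectangular beam of width b_f.
M_n = T(d − a/2) = 168.75 × (23.5 − 0.7695) = 3835.8 kip·in.
M_n = 3835.8/12 = 319.65 kip·ft.

M_n ≈ 320 kip·ft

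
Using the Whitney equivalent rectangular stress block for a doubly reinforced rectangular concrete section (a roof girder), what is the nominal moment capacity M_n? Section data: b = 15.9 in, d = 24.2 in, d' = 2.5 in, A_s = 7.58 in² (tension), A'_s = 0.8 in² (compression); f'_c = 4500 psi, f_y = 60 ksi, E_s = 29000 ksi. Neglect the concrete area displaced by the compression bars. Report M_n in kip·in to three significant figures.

M_n ≈ 9530 kip·in

Assume both steels yield.
a = (A_s − A'_s) f_y/(0.85 f'_c b) = (7.58 − 0.8) × 60/(0.85 × 4.5 × 15.9) = 6.689 in.
c = a/β₁ = 6.689/0.825 = 8.108 in; ε'_s = 0.003(c − d')/c = 0.0021 ≥ ε_y = 0.0021, so the compression steel yields.
M_n = (A_s − A'_s) f_y (d − a/2) + A'_s f_y (d − d') = 406.8 × (24.2 − 3.3445) + 48 × (24.2 − 2.5) = 8484.0 + 1041.6 = 9525.6 kip·in.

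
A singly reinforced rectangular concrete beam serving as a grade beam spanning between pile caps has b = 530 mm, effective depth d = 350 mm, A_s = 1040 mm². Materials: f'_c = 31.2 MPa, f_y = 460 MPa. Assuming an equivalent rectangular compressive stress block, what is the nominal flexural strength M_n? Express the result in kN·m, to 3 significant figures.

T = A_s f_y = 1040 × 460 = 478400 N = 478.4 kN.
From C = T: a = T/(0.85 f'_c b) = 478400/(0.85 × 31.2 × 530) = 34.04 mm.
M_n = T(d − a/2) = 478.4 kN × (350 − 17.02) mm = 159.30 kN·m.

M_n ≈ 159 kN·m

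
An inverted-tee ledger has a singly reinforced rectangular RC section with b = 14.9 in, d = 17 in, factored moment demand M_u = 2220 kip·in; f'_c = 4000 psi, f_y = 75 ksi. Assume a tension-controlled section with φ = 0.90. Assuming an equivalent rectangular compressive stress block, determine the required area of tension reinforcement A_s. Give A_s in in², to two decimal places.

A_s ≈ 2.13 in²

M_n = M_u/φ = 2220/0.90 = 2466.67 kip·in.
From M_n = 0.85 f'_c a b (d − a/2):
a = d − √(d² − 2M_n/(0.85 f'_c b)) = 17 − √(17² − 2 × 2466.67/(0.85 × 4 × 14.9)) = 3.157 in.
A_s = 0.85 f'_c a b / f_y = 0.85 × 4 × 3.157 × 14.9 / 75 = 2.132 in².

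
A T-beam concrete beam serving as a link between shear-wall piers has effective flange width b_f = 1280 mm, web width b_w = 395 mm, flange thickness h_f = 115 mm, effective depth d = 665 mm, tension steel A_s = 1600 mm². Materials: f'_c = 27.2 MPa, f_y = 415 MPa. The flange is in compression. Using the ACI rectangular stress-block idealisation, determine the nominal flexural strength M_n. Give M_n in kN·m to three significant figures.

M_n ≈ 434 kN·m

Tension: T = A_s f_y = 1600 × 415 = 664000 N.
Try a within the flange: a = T/(0.85 f'_c b_f) = 664000/(0.85 × 27.2 × 1280) = 22.44 mm.
Since a = 22.44 ≤ h_f = 115 mm, the stress block lies entirely in the flange; analyse as a rectangular beam of width b_f.
M_n = T(d − a/2) = 664000 × (665 − 11.22) = 434.11 × 10⁶ N·mm.
M_n = 434.11 kN·m.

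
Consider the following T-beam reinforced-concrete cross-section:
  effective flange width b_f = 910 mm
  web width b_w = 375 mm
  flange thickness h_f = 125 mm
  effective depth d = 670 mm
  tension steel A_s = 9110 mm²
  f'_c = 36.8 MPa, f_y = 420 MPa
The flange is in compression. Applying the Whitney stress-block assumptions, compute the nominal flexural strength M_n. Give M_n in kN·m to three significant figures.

Tension: T = A_s f_y = 9110 × 420 = 3826200 N.
Try a within the flange: a = T/(0.85 f'_c b_f) = 3826200/(0.85 × 36.8 × 910) = 134.42 mm.
a = 134.42 > h_f = 125 mm: the block extends into the web. Split into flange-overhang and web parts.
C_f = 0.85 f'_c (b_f − b_w) h_f = 0.85 × 36.8 × (910 − 375) × 125 = 2091850 N.
Remaining web compression depth: a_w = (T − C_f)/(0.85 f'_c b_w) = (3826200 − 2091850)/(0.85 × 36.8 × 375) = 147.86 mm.
M_n = C_f(d − h_f/2) + (T − C_f)(d − a_w/2) = 2091850 × (670 − 62.5) + 1734350 × (670 − 73.93) = 1270.80 + 1033.79 = 2304.59 × 10⁶ N·mm.
M_n = 2304.59 kN·m.

M_n ≈ 2300 kN·m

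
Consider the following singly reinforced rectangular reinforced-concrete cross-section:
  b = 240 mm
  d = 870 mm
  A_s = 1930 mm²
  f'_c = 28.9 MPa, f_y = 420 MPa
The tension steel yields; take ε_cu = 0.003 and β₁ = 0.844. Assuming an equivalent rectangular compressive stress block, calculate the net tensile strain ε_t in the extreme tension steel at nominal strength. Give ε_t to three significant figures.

ε_t ≈ 0.0130

a = A_s f_y/(0.85 f'_c b) = 137.49 mm.
β₁ = 0.844, so c = a/β₁ = 137.49/0.844 = 162.90 mm.
From the linear strain diagram with ε_cu = 0.003: ε_t = 0.003 (d − c)/c = 0.003 × (870 − 162.90)/162.90 = 0.0130.
Since ε_t ≥ 0.005, the section is tension-controlled.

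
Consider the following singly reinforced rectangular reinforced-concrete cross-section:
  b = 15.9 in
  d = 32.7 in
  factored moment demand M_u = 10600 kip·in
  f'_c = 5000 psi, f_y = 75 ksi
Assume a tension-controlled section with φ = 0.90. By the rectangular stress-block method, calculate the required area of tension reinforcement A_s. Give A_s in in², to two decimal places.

A_s ≈ 5.27 in²

M_n = M_u/φ = 10600/0.90 = 11777.8 kip·in.
From M_n = 0.85 f'_c a b (d − a/2):
a = d − √(d² − 2M_n/(0.85 f'_c b)) = 32.7 − √(32.7² − 2 × 11777.8/(0.85 × 5 × 15.9)) = 5.854 in.
A_s = 0.85 f'_c a b / f_y = 0.85 × 5 × 5.854 × 15.9 / 75 = 5.274 in².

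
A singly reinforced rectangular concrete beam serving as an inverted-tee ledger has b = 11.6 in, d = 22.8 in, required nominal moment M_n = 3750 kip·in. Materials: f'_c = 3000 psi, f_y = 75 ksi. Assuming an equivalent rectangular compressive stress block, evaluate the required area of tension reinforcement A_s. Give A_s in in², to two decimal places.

A_s ≈ 2.56 in²

From M_n = 0.85 f'_c a b (d − a/2):
a = d − √(d² − 2M_n/(0.85 f'_c b)) = 22.8 − √(22.8² − 2 × 3750/(0.85 × 3 × 11.6)) = 6.482 in.
A_s = 0.85 f'_c a b / f_y = 0.85 × 3 × 6.482 × 11.6 / 75 = 2.557 in².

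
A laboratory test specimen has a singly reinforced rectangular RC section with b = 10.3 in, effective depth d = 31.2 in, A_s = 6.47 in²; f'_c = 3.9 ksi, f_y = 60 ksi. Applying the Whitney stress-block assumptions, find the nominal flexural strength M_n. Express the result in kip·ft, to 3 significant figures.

T = A_s f_y = 6.47 × 60 = 388.2 kips.
a = T/(0.85 f'_c b) = 388.2/(0.85 × 3.9 × 10.3) = 11.369 in.
M_n = T(d − a/2) = 388.2 × (31.2 − 5.6845) = 9905.1 kip·in = 9905.1/12 = 825.43 kip·ft.

M_n ≈ 825 kip·ft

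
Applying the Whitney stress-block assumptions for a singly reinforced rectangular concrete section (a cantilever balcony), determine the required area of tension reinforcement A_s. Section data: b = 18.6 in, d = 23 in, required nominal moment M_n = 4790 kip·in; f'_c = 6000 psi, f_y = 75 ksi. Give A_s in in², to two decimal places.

A_s ≈ 2.92 in²

From M_n = 0.85 f'_c a b (d − a/2):
a = d − √(d² − 2M_n/(0.85 f'_c b)) = 23 − √(23² − 2 × 4790/(0.85 × 6 × 18.6)) = 2.312 in.
A_s = 0.85 f'_c a b / f_y = 0.85 × 6 × 2.312 × 18.6 / 75 = 2.924 in².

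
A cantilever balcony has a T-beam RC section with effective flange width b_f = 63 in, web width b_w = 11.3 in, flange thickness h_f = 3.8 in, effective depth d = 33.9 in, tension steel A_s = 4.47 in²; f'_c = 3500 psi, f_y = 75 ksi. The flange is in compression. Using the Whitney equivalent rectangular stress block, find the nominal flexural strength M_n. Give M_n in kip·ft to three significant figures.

M_n ≈ 922 kip·ft

Tension: T = A_s f_y = 4.47 × 75 = 335.25 kips.
Try a within the flange: a = T/(0.85 f'_c b_f) = 335.25/(0.85 × 3.5 × 63) = 1.789 in.
Since a = 1.789 ≤ h_f = 3.8 in, the stress block lies entirely in the flange; analyse as a rectangular beam of width b_f.
M_n = T(d − a/2) = 335.25 × (33.9 − 0.8945) = 11065.1 kip·in.
M_n = 11065.1/12 = 922.09 kip·ft.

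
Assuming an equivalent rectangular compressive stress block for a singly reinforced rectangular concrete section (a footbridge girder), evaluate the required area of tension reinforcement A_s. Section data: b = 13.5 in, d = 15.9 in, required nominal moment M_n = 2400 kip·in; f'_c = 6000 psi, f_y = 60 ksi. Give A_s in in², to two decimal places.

From M_n = 0.85 f'_c a b (d − a/2):
a = d − √(d² − 2M_n/(0.85 f'_c b)) = 15.9 − √(15.9² − 2 × 2400/(0.85 × 6 × 13.5)) = 2.369 in.
A_s = 0.85 f'_c a b / f_y = 0.85 × 6 × 2.369 × 13.5 / 60 = 2.718 in².

A_s ≈ 2.72 in²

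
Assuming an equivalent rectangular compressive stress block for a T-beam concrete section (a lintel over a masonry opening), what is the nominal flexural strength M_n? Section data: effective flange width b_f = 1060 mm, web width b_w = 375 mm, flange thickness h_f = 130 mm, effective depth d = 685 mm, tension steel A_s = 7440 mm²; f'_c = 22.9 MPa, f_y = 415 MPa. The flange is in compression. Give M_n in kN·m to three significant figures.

Tension: T = A_s f_y = 7440 × 415 = 3087600 N.
Try a within the flange: a = T/(0.85 f'_c b_f) = 3087600/(0.85 × 22.9 × 1060) = 149.64 mm.
a = 149.64 > h_f = 130 mm: the block extends into the web. Split into flange-overhang and web parts.
C_f = 0.85 f'_c (b_f − b_w) h_f = 0.85 × 22.9 × (1060 − 375) × 130 = 1733358 N.
Remaining web compression depth: a_w = (T − C_f)/(0.85 f'_c b_w) = (3087600 − 1733358)/(0.85 × 22.9 × 375) = 185.53 mm.
M_n = C_f(d − h_f/2) + (T − C_f)(d − a_w/2) = 1733358 × (685 − 65) + 1354242 × (685 − 92.765) = 1074.68 + 802.03 = 1876.71 × 10⁶ N·mm.
M_n = 1876.71 kN·m.

M_n ≈ 1880 kN·m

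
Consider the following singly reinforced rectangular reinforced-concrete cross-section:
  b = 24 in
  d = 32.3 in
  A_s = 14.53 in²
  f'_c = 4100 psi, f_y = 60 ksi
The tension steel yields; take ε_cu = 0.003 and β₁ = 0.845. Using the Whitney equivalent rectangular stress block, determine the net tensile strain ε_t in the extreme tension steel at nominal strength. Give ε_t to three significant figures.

a = A_s f_y/(0.85 f'_c b) = 10.423 in.
β₁ = 0.845, so c = a/β₁ = 10.423/0.845 = 12.335 in.
From the linear strain diagram with ε_cu = 0.003: ε_t = 0.003 (d − c)/c = 0.003 × (32.3 − 12.335)/12.335 = 0.00486.
ε_t is between 0.004 and 0.005 — transition zone.

ε_t ≈ 0.00486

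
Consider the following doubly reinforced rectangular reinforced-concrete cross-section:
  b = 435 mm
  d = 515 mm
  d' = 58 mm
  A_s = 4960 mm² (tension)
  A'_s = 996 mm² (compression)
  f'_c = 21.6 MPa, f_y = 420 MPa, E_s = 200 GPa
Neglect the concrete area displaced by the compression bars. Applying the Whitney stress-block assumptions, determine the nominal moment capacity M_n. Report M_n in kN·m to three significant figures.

Assume both tension and compression steel yield.
Net tension couple steel: A_s − A'_s = 3964 mm².
a = (A_s − A'_s) f_y / (0.85 f'_c b) = 1664880/(0.85 × 21.6 × 435) = 208.46 mm.
c = a/β₁ = 208.46/0.85 = 245.25 mm; ε'_s = 0.003(c − d')/c = 0.0023 ≥ f_y/E_s = 0.0021, so compression steel does yield.
M_n = (A_s − A'_s) f_y (d − a/2) + A'_s f_y (d − d') = [1664880 × (515 − 104.23) + 418320 × (515 − 58)] × 10⁻⁶ = 683.88 + 191.17 = 875.05 kN·m.

M_n ≈ 875 kN·m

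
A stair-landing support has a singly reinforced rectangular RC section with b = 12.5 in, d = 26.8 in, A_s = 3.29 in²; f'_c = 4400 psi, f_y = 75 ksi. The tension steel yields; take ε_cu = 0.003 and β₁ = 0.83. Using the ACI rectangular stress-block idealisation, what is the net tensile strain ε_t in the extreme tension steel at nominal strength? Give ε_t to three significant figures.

a = A_s f_y/(0.85 f'_c b) = 5.278 in.
β₁ = 0.83, so c = a/β₁ = 5.278/0.83 = 6.359 in.
From the linear strain diagram with ε_cu = 0.003: ε_t = 0.003 (d − c)/c = 0.003 × (26.8 − 6.359)/6.359 = 0.00964.
Since ε_t ≥ 0.005, the section is tension-controlled.

ε_t ≈ 0.00964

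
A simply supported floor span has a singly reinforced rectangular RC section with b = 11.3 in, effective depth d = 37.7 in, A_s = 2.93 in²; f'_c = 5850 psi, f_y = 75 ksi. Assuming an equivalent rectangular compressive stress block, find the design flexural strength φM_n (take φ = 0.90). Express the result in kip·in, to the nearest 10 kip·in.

T = A_s f_y = 2.93 × 75 = 219.75 kips.
a = T/(0.85 f'_c b) = 219.75/(0.85 × 5.85 × 11.3) = 3.911 in.
M_n = T(d − a/2) = 219.75 × (37.7 − 1.9555) = 7854.9 kip·in.
φM_n = 0.90 × 7854.9 = 7069.4 kip·in.

φM_n ≈ 7070 kip·in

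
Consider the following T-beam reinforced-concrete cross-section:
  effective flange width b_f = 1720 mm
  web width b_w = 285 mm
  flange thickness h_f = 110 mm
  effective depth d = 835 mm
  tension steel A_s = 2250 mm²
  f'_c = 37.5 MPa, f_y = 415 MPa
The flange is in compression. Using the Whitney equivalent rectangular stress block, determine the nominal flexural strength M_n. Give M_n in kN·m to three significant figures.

M_n ≈ 772 kN·m

Tension: T = A_s f_y = 2250 × 415 = 933750 N.
Try a within the flange: a = T/(0.85 f'_c b_f) = 933750/(0.85 × 37.5 × 1720) = 17.03 mm.
Since a = 17.03 ≤ h_f = 110 mm, the stress block lies entirely in the flange; analyse as a rectangular beam of width b_f.
M_n = T(d − a/2) = 933750 × (835 − 8.515) = 771.73 × 10⁶ N·mm.
M_n = 771.73 kN·m.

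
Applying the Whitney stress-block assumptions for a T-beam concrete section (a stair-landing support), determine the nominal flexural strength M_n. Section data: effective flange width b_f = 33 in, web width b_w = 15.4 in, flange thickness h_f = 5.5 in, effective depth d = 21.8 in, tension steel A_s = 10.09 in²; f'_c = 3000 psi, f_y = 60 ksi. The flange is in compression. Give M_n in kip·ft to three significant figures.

Tension: T = A_s f_y = 10.09 × 60 = 605.4 kips.
Try a within the flange: a = T/(0.85 f'_c b_f) = 605.4/(0.85 × 3 × 33) = 7.194 in.
a = 7.194 > h_f = 5.5 in: the block extends into the web. Split into flange-overhang and web parts.
C_f = 0.85 f'_c (b_f − b_w) h_f = 0.85 × 3 × (33 − 15.4) × 5.5 = 246.8 kips.
Remaining web compression depth: a_w = (T − C_f)/(0.85 f'_c b_w) = (605.4 − 246.8)/(0.85 × 3 × 15.4) = 9.132 in.
M_n = C_f(d − h_f/2) + (T − C_f)(d − a_w/2) = 246.8 × (21.8 − 2.75) + 358.6 × (21.8 − 4.566) = 4701.5 + 6180.1 = 10881.6 kip·in.
M_n = 10881.6/12 = 906.80 kip·ft.

M_n ≈ 907 kip·ft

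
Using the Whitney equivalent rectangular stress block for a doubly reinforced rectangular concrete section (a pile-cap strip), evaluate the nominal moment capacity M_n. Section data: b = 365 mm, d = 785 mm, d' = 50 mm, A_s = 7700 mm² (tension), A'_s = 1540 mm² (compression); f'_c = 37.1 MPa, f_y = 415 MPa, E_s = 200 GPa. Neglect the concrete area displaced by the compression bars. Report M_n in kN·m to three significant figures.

M_n ≈ 2190 kN·m

Assume both tension and compression steel yield.
Net tension couple steel: A_s − A'_s = 6160 mm².
a = (A_s − A'_s) f_y / (0.85 f'_c b) = 2556400/(0.85 × 37.1 × 365) = 222.10 mm.
c = a/β₁ = 222.10/0.785 = 282.93 mm; ε'_s = 0.003(c − d')/c = 0.0025 ≥ f_y/E_s = 0.0021, so compression steel does yield.
M_n = (A_s − A'_s) f_y (d − a/2) + A'_s f_y (d − d') = [2556400 × (785 − 111.05) + 639100 × (785 − 50)] × 10⁻⁶ = 1722.89 + 469.74 = 2192.63 kN·m.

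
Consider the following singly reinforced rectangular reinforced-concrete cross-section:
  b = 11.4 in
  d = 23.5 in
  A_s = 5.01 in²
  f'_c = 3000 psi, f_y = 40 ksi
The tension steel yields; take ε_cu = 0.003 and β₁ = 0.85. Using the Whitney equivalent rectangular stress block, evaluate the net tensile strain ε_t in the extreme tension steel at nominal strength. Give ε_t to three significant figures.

ε_t ≈ 0.00569

a = A_s f_y/(0.85 f'_c b) = 6.894 in.
β₁ = 0.85, so c = a/β₁ = 6.894/0.85 = 8.111 in.
From the linear strain diagram with ε_cu = 0.003: ε_t = 0.003 (d − c)/c = 0.003 × (23.5 − 8.111)/8.111 = 0.00569.
Since ε_t ≥ 0.005, the section is tension-controlled.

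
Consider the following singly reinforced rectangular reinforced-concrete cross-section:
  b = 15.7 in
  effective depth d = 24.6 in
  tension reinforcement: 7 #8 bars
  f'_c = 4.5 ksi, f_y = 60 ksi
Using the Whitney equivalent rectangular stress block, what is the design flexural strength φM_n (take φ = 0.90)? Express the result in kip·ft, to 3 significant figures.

A_s = 7 × 0.79 = 5.53 in².
T = A_s f_y = 5.53 × 60 = 331.8 kips.
a = T/(0.85 f'_c b) = 331.8/(0.85 × 4.5 × 15.7) = 5.525 in.
M_n = T(d − a/2) = 331.8 × (24.6 − 2.7625) = 7245.7 kip·in = 7245.7/12 = 603.81 kip·ft.
φM_n = 0.90 × 603.81 = 543.43 kip·ft.

φM_n ≈ 543 kip·ft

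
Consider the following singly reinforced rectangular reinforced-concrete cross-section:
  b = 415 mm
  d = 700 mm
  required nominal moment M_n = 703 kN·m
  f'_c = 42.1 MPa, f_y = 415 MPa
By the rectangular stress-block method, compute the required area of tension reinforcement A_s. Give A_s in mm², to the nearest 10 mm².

A_s ≈ 2550 mm²

With M_n = 0.85 f'_c a b (d − a/2), solve the quadratic for a:
a = d − √(d² − 2M_n/(0.85 f'_c b)) = 700 − √(700² − 2 × 703×10⁶/(0.85 × 42.1 × 415)) = 71.25 mm.
A_s = 0.85 f'_c a b / f_y = 0.85 × 42.1 × 71.25 × 415 / 415 = 2549.7 mm².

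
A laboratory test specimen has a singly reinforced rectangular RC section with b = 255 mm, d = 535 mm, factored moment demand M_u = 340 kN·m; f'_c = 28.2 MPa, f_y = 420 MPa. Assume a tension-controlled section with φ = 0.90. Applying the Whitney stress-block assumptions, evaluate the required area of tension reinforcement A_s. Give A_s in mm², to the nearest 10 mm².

M_n = M_u/φ = 340/0.90 = 377.778 kN·m.
With M_n = 0.85 f'_c a b (d − a/2), solve the quadratic for a:
a = d − √(d² − 2M_n/(0.85 f'_c b)) = 535 − √(535² − 2 × 377.778×10⁶/(0.85 × 28.2 × 255)) = 131.75 mm.
A_s = 0.85 f'_c a b / f_y = 0.85 × 28.2 × 131.75 × 255 / 420 = 1917.4 mm².

A_s ≈ 1920 mm²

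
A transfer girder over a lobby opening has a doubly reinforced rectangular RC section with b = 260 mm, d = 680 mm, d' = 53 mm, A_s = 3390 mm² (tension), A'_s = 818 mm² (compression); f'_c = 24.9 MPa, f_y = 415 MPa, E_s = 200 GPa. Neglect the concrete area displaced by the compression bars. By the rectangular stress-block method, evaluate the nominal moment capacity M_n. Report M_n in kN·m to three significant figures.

Assume both tension and compression steel yield.
Net tension couple steel: A_s − A'_s = 2572 mm².
a = (A_s − A'_s) f_y / (0.85 f'_c b) = 1067380/(0.85 × 24.9 × 260) = 193.97 mm.
c = a/β₁ = 193.97/0.85 = 228.20 mm; ε'_s = 0.003(c − d')/c = 0.0023 ≥ f_y/E_s = 0.0021, so compression steel does yield.
M_n = (A_s − A'_s) f_y (d − a/2) + A'_s f_y (d − d') = [1067380 × (680 − 96.985) + 339470 × (680 − 53)] × 10⁻⁶ = 622.30 + 212.85 = 835.15 kN·m.

M_n ≈ 835 kN·m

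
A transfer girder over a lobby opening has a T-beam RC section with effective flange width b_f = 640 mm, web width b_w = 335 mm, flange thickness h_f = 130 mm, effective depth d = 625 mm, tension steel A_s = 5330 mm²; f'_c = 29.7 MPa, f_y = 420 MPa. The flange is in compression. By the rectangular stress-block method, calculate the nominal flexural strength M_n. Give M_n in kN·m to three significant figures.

Tension: T = A_s f_y = 5330 × 420 = 2238600 N.
Try a within the flange: a = T/(0.85 f'_c b_f) = 2238600/(0.85 × 29.7 × 640) = 138.55 mm.
a = 138.55 > h_f = 130 mm: the block extends into the web. Split into flange-overhang and web parts.
C_f = 0.85 f'_c (b_f − b_w) h_f = 0.85 × 29.7 × (640 − 335) × 130 = 1000964 N.
Remaining web compression depth: a_w = (T − C_f)/(0.85 f'_c b_w) = (2238600 − 1000964)/(0.85 × 29.7 × 335) = 146.34 mm.
M_n = C_f(d − h_f/2) + (T − C_f)(d − a_w/2) = 1000964 × (625 − 65) + 1237636 × (625 − 73.17) = 560.54 + 682.96 = 1243.50 × 10⁶ N·mm.
M_n = 1243.50 kN·m.

M_n ≈ 1240 kN·m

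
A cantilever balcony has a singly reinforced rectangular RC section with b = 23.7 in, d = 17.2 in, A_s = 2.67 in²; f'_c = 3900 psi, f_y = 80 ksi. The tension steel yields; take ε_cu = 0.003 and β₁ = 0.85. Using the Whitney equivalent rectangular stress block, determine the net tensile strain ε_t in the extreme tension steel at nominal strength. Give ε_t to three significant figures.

ε_t ≈ 0.0131

a = A_s f_y/(0.85 f'_c b) = 2.719 in.
β₁ = 0.85, so c = a/β₁ = 2.719/0.85 = 3.199 in.
From the linear strain diagram with ε_cu = 0.003: ε_t = 0.003 (d − c)/c = 0.003 × (17.2 − 3.199)/3.199 = 0.0131.
Since ε_t ≥ 0.005, the section is tension-controlled.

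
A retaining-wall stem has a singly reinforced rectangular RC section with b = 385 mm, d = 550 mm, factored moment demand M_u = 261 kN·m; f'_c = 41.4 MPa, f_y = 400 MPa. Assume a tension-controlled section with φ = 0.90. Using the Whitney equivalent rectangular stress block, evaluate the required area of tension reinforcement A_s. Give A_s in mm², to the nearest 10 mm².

M_n = M_u/φ = 261/0.90 = 290 kN·m.
With M_n = 0.85 f'_c a b (d − a/2), solve the quadratic for a:
a = d − √(d² − 2M_n/(0.85 f'_c b)) = 550 − √(550² − 2 × 290×10⁶/(0.85 × 41.4 × 385)) = 40.40 mm.
A_s = 0.85 f'_c a b / f_y = 0.85 × 41.4 × 40.40 × 385 / 400 = 1368.4 mm².

A_s ≈ 1370 mm²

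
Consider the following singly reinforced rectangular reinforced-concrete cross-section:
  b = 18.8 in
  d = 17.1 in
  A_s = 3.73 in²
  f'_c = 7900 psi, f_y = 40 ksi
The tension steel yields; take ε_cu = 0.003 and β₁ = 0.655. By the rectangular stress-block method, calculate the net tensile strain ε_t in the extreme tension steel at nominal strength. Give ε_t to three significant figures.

ε_t ≈ 0.0254

a = A_s f_y/(0.85 f'_c b) = 1.182 in.
β₁ = 0.655, so c = a/β₁ = 1.182/0.655 = 1.805 in.
From the linear strain diagram with ε_cu = 0.003: ε_t = 0.003 (d − c)/c = 0.003 × (17.1 − 1.805)/1.805 = 0.0254.
Since ε_t ≥ 0.005, the section is tension-controlled.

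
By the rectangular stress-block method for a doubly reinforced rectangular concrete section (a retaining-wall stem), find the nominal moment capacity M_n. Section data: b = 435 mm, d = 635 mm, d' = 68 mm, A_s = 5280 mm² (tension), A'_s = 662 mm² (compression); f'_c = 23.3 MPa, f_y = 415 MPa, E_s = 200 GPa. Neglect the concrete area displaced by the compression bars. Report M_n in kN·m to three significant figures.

Assume both tension and compression steel yield.
Net tension couple steel: A_s − A'_s = 4618 mm².
a = (A_s − A'_s) f_y / (0.85 f'_c b) = 1916470/(0.85 × 23.3 × 435) = 222.45 mm.
c = a/β₁ = 222.45/0.85 = 261.71 mm; ε'_s = 0.003(c − d')/c = 0.0022 ≥ f_y/E_s = 0.0021, so compression steel does yield.
M_n = (A_s − A'_s) f_y (d − a/2) + A'_s f_y (d − d') = [1916470 × (635 − 111.225) + 274730 × (635 − 68)] × 10⁻⁶ = 1003.80 + 155.77 = 1159.57 kN·m.

M_n ≈ 1160 kN·m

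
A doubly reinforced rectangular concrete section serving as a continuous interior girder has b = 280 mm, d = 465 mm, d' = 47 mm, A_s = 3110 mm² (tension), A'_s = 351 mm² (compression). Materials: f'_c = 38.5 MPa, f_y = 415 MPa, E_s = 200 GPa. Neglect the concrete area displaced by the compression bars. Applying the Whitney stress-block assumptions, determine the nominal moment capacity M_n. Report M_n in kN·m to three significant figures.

Assume both tension and compression steel yield.
Net tension couple steel: A_s − A'_s = 2759 mm².
a = (A_s − A'_s) f_y / (0.85 f'_c b) = 1144985/(0.85 × 38.5 × 280) = 124.96 mm.
c = a/β₁ = 124.96/0.775 = 161.24 mm; ε'_s = 0.003(c − d')/c = 0.0021 ≥ f_y/E_s = 0.0021, so compression steel does yield.
M_n = (A_s − A'_s) f_y (d − a/2) + A'_s f_y (d − d') = [1144985 × (465 − 62.48) + 145665 × (465 − 47)] × 10⁻⁶ = 460.88 + 60.89 = 521.77 kN·m.

M_n ≈ 522 kN·m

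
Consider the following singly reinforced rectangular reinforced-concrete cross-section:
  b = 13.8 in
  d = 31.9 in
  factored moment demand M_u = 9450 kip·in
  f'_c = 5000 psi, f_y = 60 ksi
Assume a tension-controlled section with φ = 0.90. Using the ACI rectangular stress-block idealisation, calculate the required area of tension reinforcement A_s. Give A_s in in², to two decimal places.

M_n = M_u/φ = 9450/0.90 = 10500 kip·in.
From M_n = 0.85 f'_c a b (d − a/2):
a = d − √(d² − 2M_n/(0.85 f'_c b)) = 31.9 − √(31.9² − 2 × 10500/(0.85 × 5 × 13.8)) = 6.218 in.
A_s = 0.85 f'_c a b / f_y = 0.85 × 5 × 6.218 × 13.8 / 60 = 6.078 in².

A_s ≈ 6.08 in²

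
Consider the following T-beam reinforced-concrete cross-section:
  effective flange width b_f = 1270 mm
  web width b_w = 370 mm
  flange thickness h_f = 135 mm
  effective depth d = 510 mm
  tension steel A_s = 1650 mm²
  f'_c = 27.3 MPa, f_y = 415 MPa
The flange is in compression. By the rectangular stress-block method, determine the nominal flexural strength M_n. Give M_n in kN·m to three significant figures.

Tension: T = A_s f_y = 1650 × 415 = 684750 N.
Try a within the flange: a = T/(0.85 f'_c b_f) = 684750/(0.85 × 27.3 × 1270) = 23.24 mm.
Since a = 23.24 ≤ h_f = 135 mm, the stress block lies entirely in the flange; analyse as a rectangular beam of width b_f.
M_n = T(d − a/2) = 684750 × (510 − 11.62) = 341.27 × 10⁶ N·mm.
M_n = 341.27 kN·m.

M_n ≈ 341 kN·m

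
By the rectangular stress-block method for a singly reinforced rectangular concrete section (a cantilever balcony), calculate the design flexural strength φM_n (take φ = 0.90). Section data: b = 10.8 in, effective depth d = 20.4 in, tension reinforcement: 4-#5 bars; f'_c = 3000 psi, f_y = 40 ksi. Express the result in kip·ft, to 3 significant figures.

A_s = 4 × 0.31 = 1.24 in².
T = A_s f_y = 1.24 × 40 = 49.6 kips.
a = T/(0.85 f'_c b) = 49.6/(0.85 × 3 × 10.8) = 1.801 in.
M_n = T(d − a/2) = 49.6 × (20.4 − 0.9005) = 967.2 kip·in = 967.2/12 = 80.60 kip·ft.
φM_n = 0.90 × 80.60 = 72.54 kip·ft.

φM_n ≈ 72.5 kip·ft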